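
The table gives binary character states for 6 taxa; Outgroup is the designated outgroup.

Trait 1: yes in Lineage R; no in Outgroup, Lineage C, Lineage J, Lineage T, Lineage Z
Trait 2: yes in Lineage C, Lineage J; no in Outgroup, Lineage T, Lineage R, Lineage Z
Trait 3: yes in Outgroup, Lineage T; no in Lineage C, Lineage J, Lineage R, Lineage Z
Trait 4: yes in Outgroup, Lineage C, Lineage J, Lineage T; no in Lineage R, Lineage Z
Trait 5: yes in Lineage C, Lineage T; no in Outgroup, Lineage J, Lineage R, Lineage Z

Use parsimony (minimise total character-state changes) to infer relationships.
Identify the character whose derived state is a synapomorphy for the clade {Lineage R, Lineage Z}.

Character polarity is set by the outgroup: the derived state is whichever differs from the outgroup's state, so for Trait 3, Trait 4 the derived state is 'no', and for the remaining characters it is 'yes'.
Trait 1 (derived state 'yes') is unique to Lineage R (autapomorphy; uninformative for grouping).
Trait 2: derived state 'yes' in Lineage C and Lineage J only — synapomorphy for {Lineage C, Lineage J}.
Only Lineage C, Lineage J, Lineage R, and Lineage Z show the derived state 'no' for Trait 3, supporting them as a clade.
Trait 4 (derived state 'no') is shared by Lineage R and Lineage Z — a synapomorphy uniting that clade.
Trait 5 (state 'yes') occurs in Lineage C and Lineage T but conflicts with the nesting implied by the other characters — most parsimoniously interpreted as homoplasy.
Most parsimonious ingroup topology: (((Lineage C,Lineage J),(Lineage R,Lineage Z)),Lineage T).
The clade {Lineage R, Lineage Z} is supported by Trait 4: its derived state 'no' occurs in exactly those taxa and in no other taxon (including the outgroup).

Trait 4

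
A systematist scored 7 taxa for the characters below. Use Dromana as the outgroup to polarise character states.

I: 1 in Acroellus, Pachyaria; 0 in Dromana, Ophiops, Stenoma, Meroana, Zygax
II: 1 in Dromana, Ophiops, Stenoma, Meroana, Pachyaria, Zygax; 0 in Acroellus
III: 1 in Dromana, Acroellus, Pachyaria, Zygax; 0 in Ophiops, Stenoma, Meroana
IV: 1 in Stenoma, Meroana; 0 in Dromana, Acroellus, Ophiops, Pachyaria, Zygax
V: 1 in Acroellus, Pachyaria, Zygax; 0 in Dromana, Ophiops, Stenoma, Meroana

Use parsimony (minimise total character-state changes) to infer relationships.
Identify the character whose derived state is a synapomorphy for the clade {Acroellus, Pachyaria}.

Character polarity is set by the outgroup: the derived state is whichever differs from the outgroup's state, so for II, III the derived state is '0', and for the remaining characters it is '1'.
Only Acroellus and Pachyaria show the derived state '1' for I, supporting them as a clade.
II (derived state '0') is unique to Acroellus (autapomorphy; uninformative for grouping).
Only Meroana, Ophiops, and Stenoma show the derived state '0' for III, supporting them as a clade.
IV: derived state '1' in Meroana and Stenoma only — synapomorphy for {Meroana, Stenoma}.
Only Acroellus, Pachyaria, and Zygax show the derived state '1' for V, supporting them as a clade.
Most parsimonious ingroup topology: ((Zygax,(Acroellus,Pachyaria)),((Meroana,Stenoma),Ophiops)).
The clade {Acroellus, Pachyaria} is supported by I: its derived state '1' occurs in exactly those taxa and in no other taxon (including the outgroup).

I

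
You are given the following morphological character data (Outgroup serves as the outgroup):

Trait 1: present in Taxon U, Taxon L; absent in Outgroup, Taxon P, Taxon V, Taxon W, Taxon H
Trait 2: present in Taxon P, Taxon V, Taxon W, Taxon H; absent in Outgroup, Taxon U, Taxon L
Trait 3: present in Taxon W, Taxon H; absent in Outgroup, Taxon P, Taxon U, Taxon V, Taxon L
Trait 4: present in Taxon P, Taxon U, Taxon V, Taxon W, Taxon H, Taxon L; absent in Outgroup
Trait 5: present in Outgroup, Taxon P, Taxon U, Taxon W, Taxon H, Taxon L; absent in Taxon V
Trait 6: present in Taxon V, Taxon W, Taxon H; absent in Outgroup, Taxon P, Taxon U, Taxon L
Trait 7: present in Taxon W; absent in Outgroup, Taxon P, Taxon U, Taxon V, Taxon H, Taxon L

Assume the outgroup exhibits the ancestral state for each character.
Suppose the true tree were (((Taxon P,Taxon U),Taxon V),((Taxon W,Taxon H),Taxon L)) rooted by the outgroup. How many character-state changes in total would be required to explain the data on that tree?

Map each character onto (((Taxon P,Taxon U),Taxon V),((Taxon W,Taxon H),Taxon L)) (rooted by Outgroup) and count the minimum state changes it requires (Fitch parsimony):
Trait 1: 2; Trait 2: 3; Trait 3: 1; Trait 4: 1; Trait 5: 1; Trait 6: 2; Trait 7: 1.
Total tree length = 11.

11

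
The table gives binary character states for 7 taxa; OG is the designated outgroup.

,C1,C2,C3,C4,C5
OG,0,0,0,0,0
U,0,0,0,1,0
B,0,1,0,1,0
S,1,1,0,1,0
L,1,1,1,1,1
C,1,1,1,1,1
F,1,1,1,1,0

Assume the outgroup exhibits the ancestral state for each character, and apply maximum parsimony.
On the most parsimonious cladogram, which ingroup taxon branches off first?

The outgroup has state '0' for every character, so '1' is the derived state throughout.
C1 (derived state '1') is shared by C, F, L, and S — a synapomorphy uniting that clade.
Only B, C, F, L, and S show the derived state '1' for C2, supporting them as a clade.
C3 (derived state '1') is shared by C, F, and L — a synapomorphy uniting that clade.
All ingroup taxa share the derived state '1' for C4; it defines the ingroup but does not resolve relationships within it.
Only C and L show the derived state '1' for C5, supporting them as a clade.
Most parsimonious ingroup topology: (U,(B,(S,((L,C),F)))).
U is sister to the clade containing all other ingroup taxa, so it is the earliest-diverging (most basal) ingroup lineage.

U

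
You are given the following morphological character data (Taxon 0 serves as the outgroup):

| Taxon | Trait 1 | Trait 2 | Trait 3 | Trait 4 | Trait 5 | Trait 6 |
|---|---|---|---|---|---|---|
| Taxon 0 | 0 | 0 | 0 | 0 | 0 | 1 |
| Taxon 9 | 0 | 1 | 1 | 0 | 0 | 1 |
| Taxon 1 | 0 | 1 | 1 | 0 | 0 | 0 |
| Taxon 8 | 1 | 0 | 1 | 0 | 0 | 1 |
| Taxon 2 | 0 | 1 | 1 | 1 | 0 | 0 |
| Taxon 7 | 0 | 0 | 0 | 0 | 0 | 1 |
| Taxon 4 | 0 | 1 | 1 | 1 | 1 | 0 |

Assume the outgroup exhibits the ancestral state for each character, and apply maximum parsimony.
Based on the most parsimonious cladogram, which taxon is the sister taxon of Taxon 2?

Taxon 4

Character polarity is set by the outgroup: the derived state is whichever differs from the outgroup's state, so for Trait 6 the derived state is '0', and for the remaining characters it is '1'.
Trait 1 (derived state '1') is unique to Taxon 8 (autapomorphy; uninformative for grouping).
Trait 2 (derived state '1') is shared by Taxon 1, Taxon 2, Taxon 4, and Taxon 9 — a synapomorphy uniting that clade.
Trait 3: derived state '1' in Taxon 1, Taxon 2, Taxon 4, Taxon 8, and Taxon 9 only — synapomorphy for {Taxon 1, Taxon 2, Taxon 4, Taxon 8, Taxon 9}.
Only Taxon 2 and Taxon 4 show the derived state '1' for Trait 4, supporting them as a clade.
Trait 5 (derived state '1') is unique to Taxon 4 (autapomorphy; uninformative for grouping).
Only Taxon 1, Taxon 2, and Taxon 4 show the derived state '0' for Trait 6, supporting them as a clade.
Most parsimonious ingroup topology: (((Taxon 9,(Taxon 1,(Taxon 2,Taxon 4))),Taxon 8),Taxon 7).
Taxon 2 and Taxon 4 form a cherry on this tree, so they are sister taxa.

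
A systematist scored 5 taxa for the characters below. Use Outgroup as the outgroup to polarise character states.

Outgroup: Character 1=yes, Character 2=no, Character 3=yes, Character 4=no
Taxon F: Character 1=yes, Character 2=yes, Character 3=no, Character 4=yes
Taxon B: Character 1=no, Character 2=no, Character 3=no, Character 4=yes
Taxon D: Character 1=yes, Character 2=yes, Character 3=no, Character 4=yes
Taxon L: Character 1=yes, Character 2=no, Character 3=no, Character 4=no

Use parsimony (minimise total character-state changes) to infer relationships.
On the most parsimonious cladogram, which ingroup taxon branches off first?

Character polarity is set by the outgroup: the derived state is whichever differs from the outgroup's state, so for Character 1, Character 3 the derived state is 'no', and for the remaining characters it is 'yes'.
Character 1 (derived state 'no') is unique to Taxon B (autapomorphy; uninformative for grouping).
Character 2: derived state 'yes' in Taxon D and Taxon F only — synapomorphy for {Taxon D, Taxon F}.
All ingroup taxa share the derived state 'no' for Character 3; it defines the ingroup but does not resolve relationships within it.
Character 4 (derived state 'yes') is shared by Taxon B, Taxon D, and Taxon F — a synapomorphy uniting that clade.
Most parsimonious ingroup topology: (((Taxon F,Taxon D),Taxon B),Taxon L).
Taxon L is sister to the clade containing all other ingroup taxa, so it is the earliest-diverging (most basal) ingroup lineage.

Taxon L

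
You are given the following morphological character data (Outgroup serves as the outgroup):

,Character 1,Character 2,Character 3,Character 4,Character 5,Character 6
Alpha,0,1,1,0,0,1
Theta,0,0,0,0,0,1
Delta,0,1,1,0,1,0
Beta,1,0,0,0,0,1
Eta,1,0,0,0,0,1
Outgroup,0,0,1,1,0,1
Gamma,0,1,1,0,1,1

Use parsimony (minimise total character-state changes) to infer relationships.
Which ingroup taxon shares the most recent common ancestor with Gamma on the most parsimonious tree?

Delta

Character polarity is set by the outgroup: the derived state is whichever differs from the outgroup's state, so for Character 3, Character 4, Character 6 the derived state is '0', and for the remaining characters it is '1'.
Character 1: derived state '1' in Beta and Eta only — synapomorphy for {Beta, Eta}.
Character 2 (derived state '1') is shared by Alpha, Delta, and Gamma — a synapomorphy uniting that clade.
Character 3 (derived state '0') is shared by Beta, Eta, and Theta — a synapomorphy uniting that clade.
Character 4 (derived state '0') is shared by all ingroup taxa — unites the whole ingroup.
Only Delta and Gamma show the derived state '1' for Character 5, supporting them as a clade.
Character 6: derived state '0' in Delta only — an autapomorphy, so it tells us nothing about relationships among taxa.
Most parsimonious ingroup topology: ((Alpha,(Delta,Gamma)),(Theta,(Eta,Beta))).
Gamma and Delta form a cherry on this tree, so they are sister taxa.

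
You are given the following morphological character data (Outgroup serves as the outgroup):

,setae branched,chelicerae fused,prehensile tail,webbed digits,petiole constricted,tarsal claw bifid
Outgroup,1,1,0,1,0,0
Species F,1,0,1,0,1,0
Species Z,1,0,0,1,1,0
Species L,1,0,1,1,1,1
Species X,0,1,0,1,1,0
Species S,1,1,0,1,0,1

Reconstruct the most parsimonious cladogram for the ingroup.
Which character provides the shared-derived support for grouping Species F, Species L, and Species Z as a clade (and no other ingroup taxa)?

Character polarity is set by the outgroup: the derived state is whichever differs from the outgroup's state, so for setae branched, chelicerae fused, webbed digits the derived state is '0', and for the remaining characters it is '1'.
setae branched: derived state '0' in Species X only — an autapomorphy, so it tells us nothing about relationships among taxa.
chelicerae fused (derived state '0') is shared by Species F, Species L, and Species Z — a synapomorphy uniting that clade.
prehensile tail: derived state '1' in Species F and Species L only — synapomorphy for {Species F, Species L}.
webbed digits (derived state '0') is unique to Species F (autapomorphy; uninformative for grouping).
petiole constricted (derived state '1') is shared by Species F, Species L, Species X, and Species Z — a synapomorphy uniting that clade.
tarsal claw bifid (state '1') occurs in Species L and Species S but conflicts with the nesting implied by the other characters — most parsimoniously interpreted as homoplasy.
Most parsimonious ingroup topology: ((((Species F,Species L),Species Z),Species X),Species S).
The clade {Species F, Species L, Species Z} is supported by chelicerae fused: its derived state '0' occurs in exactly those taxa and in no other taxon (including the outgroup).

chelicerae fused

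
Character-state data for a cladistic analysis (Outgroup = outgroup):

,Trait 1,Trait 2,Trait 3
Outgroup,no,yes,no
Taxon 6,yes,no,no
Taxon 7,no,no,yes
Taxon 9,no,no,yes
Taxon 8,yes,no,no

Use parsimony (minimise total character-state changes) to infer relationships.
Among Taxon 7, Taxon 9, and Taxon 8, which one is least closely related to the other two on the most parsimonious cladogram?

Taxon 8

Character polarity is set by the outgroup: the derived state is whichever differs from the outgroup's state, so for Trait 2 the derived state is 'no', and for the remaining characters it is 'yes'.
Trait 1 (derived state 'yes') is shared by Taxon 6 and Taxon 8 — a synapomorphy uniting that clade.
All ingroup taxa share the derived state 'no' for Trait 2; it defines the ingroup but does not resolve relationships within it.
Only Taxon 7 and Taxon 9 show the derived state 'yes' for Trait 3, supporting them as a clade.
Most parsimonious ingroup topology: ((Taxon 6,Taxon 8),(Taxon 7,Taxon 9)).
Taxon 9 and Taxon 7 share a more recent common ancestor with each other than either does with Taxon 8, so Taxon 8 is the least closely related of the three.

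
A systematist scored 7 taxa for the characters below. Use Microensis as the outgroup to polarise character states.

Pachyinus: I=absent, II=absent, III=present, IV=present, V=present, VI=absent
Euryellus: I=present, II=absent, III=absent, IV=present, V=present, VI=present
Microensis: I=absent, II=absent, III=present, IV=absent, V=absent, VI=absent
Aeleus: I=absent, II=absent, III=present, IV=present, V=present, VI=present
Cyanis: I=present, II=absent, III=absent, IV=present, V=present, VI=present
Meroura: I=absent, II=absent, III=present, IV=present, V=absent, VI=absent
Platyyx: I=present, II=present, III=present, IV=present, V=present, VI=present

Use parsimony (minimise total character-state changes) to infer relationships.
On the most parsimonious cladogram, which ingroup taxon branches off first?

Meroura

Character polarity is set by the outgroup: the derived state is whichever differs from the outgroup's state, so for III the derived state is 'absent', and for the remaining characters it is 'present'.
Only Cyanis, Euryellus, and Platyyx show the derived state 'present' for I, supporting them as a clade.
II: derived state 'present' in Platyyx only — an autapomorphy, so it tells us nothing about relationships among taxa.
III: derived state 'absent' in Cyanis and Euryellus only — synapomorphy for {Cyanis, Euryellus}.
All ingroup taxa share the derived state 'present' for IV; it defines the ingroup but does not resolve relationships within it.
Only Aeleus, Cyanis, Euryellus, Pachyinus, and Platyyx show the derived state 'present' for V, supporting them as a clade.
Only Aeleus, Cyanis, Euryellus, and Platyyx show the derived state 'present' for VI, supporting them as a clade.
Most parsimonious ingroup topology: ((Pachyinus,(((Cyanis,Euryellus),Platyyx),Aeleus)),Meroura).
Meroura is sister to the clade containing all other ingroup taxa, so it is the earliest-diverging (most basal) ingroup lineage.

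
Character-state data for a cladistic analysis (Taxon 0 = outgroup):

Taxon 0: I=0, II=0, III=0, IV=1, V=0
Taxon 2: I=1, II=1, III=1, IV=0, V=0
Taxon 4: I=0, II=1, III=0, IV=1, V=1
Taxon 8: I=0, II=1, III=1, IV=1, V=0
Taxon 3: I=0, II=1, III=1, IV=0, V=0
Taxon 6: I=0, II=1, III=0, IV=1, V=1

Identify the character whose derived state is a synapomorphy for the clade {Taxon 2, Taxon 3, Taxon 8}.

Character polarity is set by the outgroup: the derived state is whichever differs from the outgroup's state, so for IV the derived state is '0', and for the remaining characters it is '1'.
I: derived state '1' in Taxon 2 only — an autapomorphy, so it tells us nothing about relationships among taxa.
II (derived state '1') is shared by all ingroup taxa — unites the whole ingroup.
III (derived state '1') is shared by Taxon 2, Taxon 3, and Taxon 8 — a synapomorphy uniting that clade.
Only Taxon 2 and Taxon 3 show the derived state '0' for IV, supporting them as a clade.
Only Taxon 4 and Taxon 6 show the derived state '1' for V, supporting them as a clade.
Most parsimonious ingroup topology: (((Taxon 2,Taxon 3),Taxon 8),(Taxon 4,Taxon 6)).
The clade {Taxon 2, Taxon 3, Taxon 8} is supported by III: its derived state '1' occurs in exactly those taxa and in no other taxon (including the outgroup).

III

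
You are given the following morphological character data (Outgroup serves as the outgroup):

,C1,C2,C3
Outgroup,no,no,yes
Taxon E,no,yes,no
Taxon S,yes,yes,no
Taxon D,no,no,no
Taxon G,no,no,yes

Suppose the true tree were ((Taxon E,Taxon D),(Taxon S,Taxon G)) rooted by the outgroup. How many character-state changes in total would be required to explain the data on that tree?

Map each character onto ((Taxon E,Taxon D),(Taxon S,Taxon G)) (rooted by Outgroup) and count the minimum state changes it requires (Fitch parsimony):
C1: 1; C2: 2; C3: 2.
Total tree length = 5.

5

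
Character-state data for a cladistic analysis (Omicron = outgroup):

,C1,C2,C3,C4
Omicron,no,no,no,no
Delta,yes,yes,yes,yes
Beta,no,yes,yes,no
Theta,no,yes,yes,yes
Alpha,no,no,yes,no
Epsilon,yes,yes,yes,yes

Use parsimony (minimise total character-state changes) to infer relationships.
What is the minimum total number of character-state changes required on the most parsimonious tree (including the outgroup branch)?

4

The outgroup has state 'no' for every character, so 'yes' is the derived state throughout.
Only Delta and Epsilon show the derived state 'yes' for C1, supporting them as a clade.
C2 (derived state 'yes') is shared by Beta, Delta, Epsilon, and Theta — a synapomorphy uniting that clade.
All ingroup taxa share the derived state 'yes' for C3; it defines the ingroup but does not resolve relationships within it.
C4 (derived state 'yes') is shared by Delta, Epsilon, and Theta — a synapomorphy uniting that clade.
Most parsimonious ingroup topology: ((((Delta,Epsilon),Theta),Beta),Alpha).
Changes per character on this tree: C1: 1; C2: 1; C3: 1; C4: 1.
Total = 4.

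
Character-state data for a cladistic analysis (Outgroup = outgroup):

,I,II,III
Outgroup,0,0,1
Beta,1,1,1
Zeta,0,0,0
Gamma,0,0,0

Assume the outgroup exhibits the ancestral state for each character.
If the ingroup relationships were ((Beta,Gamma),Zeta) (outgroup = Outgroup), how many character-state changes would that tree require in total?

4

Map each character onto ((Beta,Gamma),Zeta) (rooted by Outgroup) and count the minimum state changes it requires (Fitch parsimony):
I: 1; II: 1; III: 2.
Total tree length = 4.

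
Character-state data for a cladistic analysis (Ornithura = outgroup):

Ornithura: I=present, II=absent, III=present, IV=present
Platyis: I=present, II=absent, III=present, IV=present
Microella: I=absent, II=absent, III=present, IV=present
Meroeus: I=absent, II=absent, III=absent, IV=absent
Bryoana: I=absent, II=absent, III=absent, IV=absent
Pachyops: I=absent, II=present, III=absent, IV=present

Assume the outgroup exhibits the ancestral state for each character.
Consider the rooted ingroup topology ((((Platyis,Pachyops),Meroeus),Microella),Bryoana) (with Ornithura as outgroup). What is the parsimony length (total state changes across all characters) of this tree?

Map each character onto ((((Platyis,Pachyops),Meroeus),Microella),Bryoana) (rooted by Ornithura) and count the minimum state changes it requires (Fitch parsimony):
I: 2; II: 1; III: 3; IV: 2.
Total tree length = 8.

8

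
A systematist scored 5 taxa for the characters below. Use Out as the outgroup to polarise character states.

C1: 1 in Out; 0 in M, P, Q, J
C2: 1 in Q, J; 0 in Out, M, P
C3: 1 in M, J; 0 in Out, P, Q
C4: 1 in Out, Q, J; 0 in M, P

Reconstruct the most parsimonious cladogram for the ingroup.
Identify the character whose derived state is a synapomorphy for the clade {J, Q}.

C2

Character polarity is set by the outgroup: the derived state is whichever differs from the outgroup's state, so for C1, C4 the derived state is '0', and for the remaining characters it is '1'.
All ingroup taxa share the derived state '0' for C1; it defines the ingroup but does not resolve relationships within it.
C2: derived state '1' in J and Q only — synapomorphy for {J, Q}.
C3 groups J and M, which is incompatible with the clades supported by the remaining characters; treating it as convergent (homoplasy) costs fewer steps than any alternative tree.
C4: derived state '0' in M and P only — synapomorphy for {M, P}.
Most parsimonious ingroup topology: ((Q,J),(M,P)).
The clade {J, Q} is supported by C2: its derived state '1' occurs in exactly those taxa and in no other taxon (including the outgroup).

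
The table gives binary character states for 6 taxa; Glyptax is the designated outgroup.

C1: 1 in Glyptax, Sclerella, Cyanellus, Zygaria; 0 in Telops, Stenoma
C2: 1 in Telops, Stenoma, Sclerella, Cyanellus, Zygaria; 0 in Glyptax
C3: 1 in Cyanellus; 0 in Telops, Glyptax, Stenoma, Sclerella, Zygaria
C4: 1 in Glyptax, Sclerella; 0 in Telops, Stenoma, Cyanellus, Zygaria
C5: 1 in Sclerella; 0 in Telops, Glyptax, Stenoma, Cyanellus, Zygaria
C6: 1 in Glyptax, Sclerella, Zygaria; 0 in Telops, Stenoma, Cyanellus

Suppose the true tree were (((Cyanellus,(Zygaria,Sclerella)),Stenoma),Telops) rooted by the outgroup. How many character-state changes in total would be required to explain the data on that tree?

Map each character onto (((Cyanellus,(Zygaria,Sclerella)),Stenoma),Telops) (rooted by Glyptax) and count the minimum state changes it requires (Fitch parsimony):
C1: 2; C2: 1; C3: 1; C4: 2; C5: 1; C6: 2.
Total tree length = 9.

9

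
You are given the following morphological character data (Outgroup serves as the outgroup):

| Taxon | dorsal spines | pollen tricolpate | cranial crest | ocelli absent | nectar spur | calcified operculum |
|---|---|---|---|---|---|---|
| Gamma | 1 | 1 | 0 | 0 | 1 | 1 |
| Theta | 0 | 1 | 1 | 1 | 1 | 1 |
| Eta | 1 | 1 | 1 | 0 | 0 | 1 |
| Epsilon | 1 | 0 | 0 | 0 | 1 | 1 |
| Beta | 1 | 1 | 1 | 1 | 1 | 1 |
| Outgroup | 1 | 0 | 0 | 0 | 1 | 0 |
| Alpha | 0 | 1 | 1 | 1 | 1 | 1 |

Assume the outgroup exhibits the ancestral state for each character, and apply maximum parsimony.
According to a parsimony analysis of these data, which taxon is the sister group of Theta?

Alpha

Character polarity is set by the outgroup: the derived state is whichever differs from the outgroup's state, so for dorsal spines, nectar spur the derived state is '0', and for the remaining characters it is '1'.
dorsal spines: derived state '0' in Alpha and Theta only — synapomorphy for {Alpha, Theta}.
Only Alpha, Beta, Eta, Gamma, and Theta show the derived state '1' for pollen tricolpate, supporting them as a clade.
cranial crest (derived state '1') is shared by Alpha, Beta, Eta, and Theta — a synapomorphy uniting that clade.
ocelli absent (derived state '1') is shared by Alpha, Beta, and Theta — a synapomorphy uniting that clade.
nectar spur: derived state '0' in Eta only — an autapomorphy, so it tells us nothing about relationships among taxa.
calcified operculum (derived state '1') is shared by all ingroup taxa — unites the whole ingroup.
Most parsimonious ingroup topology: (Epsilon,(((Beta,(Theta,Alpha)),Eta),Gamma)).
Theta and Alpha form a cherry on this tree, so they are sister taxa.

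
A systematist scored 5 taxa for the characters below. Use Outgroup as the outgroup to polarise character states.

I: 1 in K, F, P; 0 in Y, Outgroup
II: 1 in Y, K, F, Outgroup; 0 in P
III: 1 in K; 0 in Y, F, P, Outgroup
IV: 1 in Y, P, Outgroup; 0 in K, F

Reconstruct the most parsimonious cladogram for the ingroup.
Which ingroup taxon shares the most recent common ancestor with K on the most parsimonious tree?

F

Character polarity is set by the outgroup: the derived state is whichever differs from the outgroup's state, so for II, IV the derived state is '0', and for the remaining characters it is '1'.
Only F, K, and P show the derived state '1' for I, supporting them as a clade.
II: derived state '0' in P only — an autapomorphy, so it tells us nothing about relationships among taxa.
III (derived state '1') is unique to K (autapomorphy; uninformative for grouping).
IV: derived state '0' in F and K only — synapomorphy for {F, K}.
Most parsimonious ingroup topology: (((F,K),P),Y).
K and F form a cherry on this tree, so they are sister taxa.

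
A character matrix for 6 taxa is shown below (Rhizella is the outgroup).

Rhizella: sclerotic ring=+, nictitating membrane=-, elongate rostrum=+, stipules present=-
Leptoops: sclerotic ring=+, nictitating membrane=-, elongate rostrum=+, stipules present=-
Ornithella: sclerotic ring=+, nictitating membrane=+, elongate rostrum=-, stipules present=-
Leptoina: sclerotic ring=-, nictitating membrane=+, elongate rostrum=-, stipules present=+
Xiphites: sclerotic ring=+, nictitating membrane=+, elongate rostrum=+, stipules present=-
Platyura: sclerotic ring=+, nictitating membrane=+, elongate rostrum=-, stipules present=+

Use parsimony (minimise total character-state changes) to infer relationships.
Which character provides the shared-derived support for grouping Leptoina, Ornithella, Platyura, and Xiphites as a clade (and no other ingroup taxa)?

nictitating membrane

Character polarity is set by the outgroup: the derived state is whichever differs from the outgroup's state, so for sclerotic ring, elongate rostrum the derived state is '-', and for the remaining characters it is '+'.
sclerotic ring: derived state '-' in Leptoina only — an autapomorphy, so it tells us nothing about relationships among taxa.
nictitating membrane: derived state '+' in Leptoina, Ornithella, Platyura, and Xiphites only — synapomorphy for {Leptoina, Ornithella, Platyura, Xiphites}.
elongate rostrum: derived state '-' in Leptoina, Ornithella, and Platyura only — synapomorphy for {Leptoina, Ornithella, Platyura}.
Only Leptoina and Platyura show the derived state '+' for stipules present, supporting them as a clade.
Most parsimonious ingroup topology: (Leptoops,((Ornithella,(Leptoina,Platyura)),Xiphites)).
The clade {Leptoina, Ornithella, Platyura, Xiphites} is supported by nictitating membrane: its derived state '+' occurs in exactly those taxa and in no other taxon (including the outgroup).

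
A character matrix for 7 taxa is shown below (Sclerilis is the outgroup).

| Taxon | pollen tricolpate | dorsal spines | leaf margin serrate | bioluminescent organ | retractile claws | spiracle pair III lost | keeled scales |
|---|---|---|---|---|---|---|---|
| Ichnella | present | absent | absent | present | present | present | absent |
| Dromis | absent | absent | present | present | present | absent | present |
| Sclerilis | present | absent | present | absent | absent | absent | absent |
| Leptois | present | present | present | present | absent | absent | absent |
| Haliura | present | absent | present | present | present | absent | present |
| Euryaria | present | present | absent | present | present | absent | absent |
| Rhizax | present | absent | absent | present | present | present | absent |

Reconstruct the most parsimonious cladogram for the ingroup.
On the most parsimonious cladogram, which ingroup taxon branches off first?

Character polarity is set by the outgroup: the derived state is whichever differs from the outgroup's state, so for pollen tricolpate, leaf margin serrate the derived state is 'absent', and for the remaining characters it is 'present'.
pollen tricolpate (derived state 'absent') is unique to Dromis (autapomorphy; uninformative for grouping).
dorsal spines groups Euryaria and Leptois, which is incompatible with the clades supported by the remaining characters; treating it as convergent (homoplasy) costs fewer steps than any alternative tree.
leaf margin serrate (derived state 'absent') is shared by Euryaria, Ichnella, and Rhizax — a synapomorphy uniting that clade.
bioluminescent organ (derived state 'present') is shared by all ingroup taxa — unites the whole ingroup.
Only Dromis, Euryaria, Haliura, Ichnella, and Rhizax show the derived state 'present' for retractile claws, supporting them as a clade.
spiracle pair III lost: derived state 'present' in Ichnella and Rhizax only — synapomorphy for {Ichnella, Rhizax}.
keeled scales (derived state 'present') is shared by Dromis and Haliura — a synapomorphy uniting that clade.
Most parsimonious ingroup topology: (Leptois,((Dromis,Haliura),((Ichnella,Rhizax),Euryaria))).
Leptois is sister to the clade containing all other ingroup taxa, so it is the earliest-diverging (most basal) ingroup lineage.

Leptois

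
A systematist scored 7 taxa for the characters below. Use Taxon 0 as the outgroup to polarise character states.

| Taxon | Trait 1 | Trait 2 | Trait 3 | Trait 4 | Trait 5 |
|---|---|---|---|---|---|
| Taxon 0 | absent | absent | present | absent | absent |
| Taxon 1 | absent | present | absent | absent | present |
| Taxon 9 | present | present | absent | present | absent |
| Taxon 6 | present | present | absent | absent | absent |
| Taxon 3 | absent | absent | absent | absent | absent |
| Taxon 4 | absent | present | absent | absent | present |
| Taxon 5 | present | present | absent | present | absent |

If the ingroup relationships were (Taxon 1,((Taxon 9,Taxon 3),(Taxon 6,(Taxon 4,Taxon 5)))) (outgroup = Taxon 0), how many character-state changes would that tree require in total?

Map each character onto (Taxon 1,((Taxon 9,Taxon 3),(Taxon 6,(Taxon 4,Taxon 5)))) (rooted by Taxon 0) and count the minimum state changes it requires (Fitch parsimony):
Trait 1: 3; Trait 2: 2; Trait 3: 1; Trait 4: 2; Trait 5: 2.
Total tree length = 10.

10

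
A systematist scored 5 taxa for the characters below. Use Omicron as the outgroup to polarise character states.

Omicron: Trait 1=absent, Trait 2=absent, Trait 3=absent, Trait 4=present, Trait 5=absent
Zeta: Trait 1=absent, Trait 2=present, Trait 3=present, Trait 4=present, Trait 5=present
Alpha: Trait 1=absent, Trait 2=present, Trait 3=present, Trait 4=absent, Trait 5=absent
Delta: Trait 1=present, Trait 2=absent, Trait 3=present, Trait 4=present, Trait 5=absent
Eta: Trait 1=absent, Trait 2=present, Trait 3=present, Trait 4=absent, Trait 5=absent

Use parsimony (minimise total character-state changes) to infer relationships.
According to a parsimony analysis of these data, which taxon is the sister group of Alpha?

Character polarity is set by the outgroup: the derived state is whichever differs from the outgroup's state, so for Trait 4 the derived state is 'absent', and for the remaining characters it is 'present'.
Trait 1: derived state 'present' in Delta only — an autapomorphy, so it tells us nothing about relationships among taxa.
Trait 2: derived state 'present' in Alpha, Eta, and Zeta only — synapomorphy for {Alpha, Eta, Zeta}.
All ingroup taxa share the derived state 'present' for Trait 3; it defines the ingroup but does not resolve relationships within it.
Only Alpha and Eta show the derived state 'absent' for Trait 4, supporting them as a clade.
Trait 5 (derived state 'present') is unique to Zeta (autapomorphy; uninformative for grouping).
Most parsimonious ingroup topology: ((Zeta,(Alpha,Eta)),Delta).
Alpha and Eta form a cherry on this tree, so they are sister taxa.

Eta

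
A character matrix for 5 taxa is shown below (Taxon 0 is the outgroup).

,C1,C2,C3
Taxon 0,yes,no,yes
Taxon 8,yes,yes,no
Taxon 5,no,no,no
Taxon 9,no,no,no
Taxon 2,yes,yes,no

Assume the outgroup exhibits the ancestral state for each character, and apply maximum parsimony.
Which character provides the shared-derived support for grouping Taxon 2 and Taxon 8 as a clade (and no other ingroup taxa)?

Character polarity is set by the outgroup: the derived state is whichever differs from the outgroup's state, so for C1, C3 the derived state is 'no', and for the remaining characters it is 'yes'.
Only Taxon 5 and Taxon 9 show the derived state 'no' for C1, supporting them as a clade.
Only Taxon 2 and Taxon 8 show the derived state 'yes' for C2, supporting them as a clade.
All ingroup taxa share the derived state 'no' for C3; it defines the ingroup but does not resolve relationships within it.
Most parsimonious ingroup topology: ((Taxon 8,Taxon 2),(Taxon 5,Taxon 9)).
The clade {Taxon 2, Taxon 8} is supported by C2: its derived state 'yes' occurs in exactly those taxa and in no other taxon (including the outgroup).

C2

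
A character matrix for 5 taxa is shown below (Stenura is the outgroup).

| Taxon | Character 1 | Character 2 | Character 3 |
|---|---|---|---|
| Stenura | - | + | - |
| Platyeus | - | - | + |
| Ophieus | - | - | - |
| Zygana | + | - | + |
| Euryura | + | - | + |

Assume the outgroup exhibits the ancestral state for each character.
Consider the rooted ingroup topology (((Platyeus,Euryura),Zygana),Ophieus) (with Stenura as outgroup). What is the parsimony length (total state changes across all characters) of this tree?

Map each character onto (((Platyeus,Euryura),Zygana),Ophieus) (rooted by Stenura) and count the minimum state changes it requires (Fitch parsimony):
Character 1: 2; Character 2: 1; Character 3: 1.
Total tree length = 4.

4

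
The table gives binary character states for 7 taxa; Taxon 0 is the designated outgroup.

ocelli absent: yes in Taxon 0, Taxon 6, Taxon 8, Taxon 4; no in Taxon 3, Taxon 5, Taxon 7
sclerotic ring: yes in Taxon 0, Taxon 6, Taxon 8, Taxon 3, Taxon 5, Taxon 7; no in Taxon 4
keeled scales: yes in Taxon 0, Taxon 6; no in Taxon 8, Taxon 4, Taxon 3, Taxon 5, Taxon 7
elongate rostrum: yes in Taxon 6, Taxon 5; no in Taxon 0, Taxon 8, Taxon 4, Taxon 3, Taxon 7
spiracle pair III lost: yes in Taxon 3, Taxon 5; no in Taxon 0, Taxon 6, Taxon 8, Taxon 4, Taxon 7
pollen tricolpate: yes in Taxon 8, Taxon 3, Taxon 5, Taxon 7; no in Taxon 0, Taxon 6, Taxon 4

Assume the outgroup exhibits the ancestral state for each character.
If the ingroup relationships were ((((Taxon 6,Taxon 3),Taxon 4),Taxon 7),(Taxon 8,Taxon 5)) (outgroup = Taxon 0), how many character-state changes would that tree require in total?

13

Map each character onto ((((Taxon 6,Taxon 3),Taxon 4),Taxon 7),(Taxon 8,Taxon 5)) (rooted by Taxon 0) and count the minimum state changes it requires (Fitch parsimony):
ocelli absent: 3; sclerotic ring: 1; keeled scales: 2; elongate rostrum: 2; spiracle pair III lost: 2; pollen tricolpate: 3.
Total tree length = 13.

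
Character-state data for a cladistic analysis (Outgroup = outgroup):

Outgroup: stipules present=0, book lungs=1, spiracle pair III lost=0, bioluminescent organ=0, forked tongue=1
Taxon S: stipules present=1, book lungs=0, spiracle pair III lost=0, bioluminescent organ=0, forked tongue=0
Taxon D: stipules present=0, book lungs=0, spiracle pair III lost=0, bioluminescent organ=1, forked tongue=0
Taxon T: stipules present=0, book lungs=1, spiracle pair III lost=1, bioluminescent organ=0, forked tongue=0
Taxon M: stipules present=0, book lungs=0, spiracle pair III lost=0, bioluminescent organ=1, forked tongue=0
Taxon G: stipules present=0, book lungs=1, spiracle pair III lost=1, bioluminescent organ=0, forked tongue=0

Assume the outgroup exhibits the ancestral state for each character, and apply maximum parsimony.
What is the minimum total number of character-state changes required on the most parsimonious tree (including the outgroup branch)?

5

Character polarity is set by the outgroup: the derived state is whichever differs from the outgroup's state, so for book lungs, forked tongue the derived state is '0', and for the remaining characters it is '1'.
stipules present: derived state '1' in Taxon S only — an autapomorphy, so it tells us nothing about relationships among taxa.
book lungs: derived state '0' in Taxon D, Taxon M, and Taxon S only — synapomorphy for {Taxon D, Taxon M, Taxon S}.
spiracle pair III lost (derived state '1') is shared by Taxon G and Taxon T — a synapomorphy uniting that clade.
bioluminescent organ (derived state '1') is shared by Taxon D and Taxon M — a synapomorphy uniting that clade.
forked tongue (derived state '0') is shared by all ingroup taxa — unites the whole ingroup.
Most parsimonious ingroup topology: ((Taxon S,(Taxon D,Taxon M)),(Taxon T,Taxon G)).
Changes per character on this tree: stipules present: 1; book lungs: 1; spiracle pair III lost: 1; bioluminescent organ: 1; forked tongue: 1.
Total = 5.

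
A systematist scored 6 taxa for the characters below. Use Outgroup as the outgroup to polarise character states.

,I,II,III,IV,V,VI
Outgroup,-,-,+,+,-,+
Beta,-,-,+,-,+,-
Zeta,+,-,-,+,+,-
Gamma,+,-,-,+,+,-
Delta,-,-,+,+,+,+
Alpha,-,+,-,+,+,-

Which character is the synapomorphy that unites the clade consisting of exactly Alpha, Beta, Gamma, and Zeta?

Character polarity is set by the outgroup: the derived state is whichever differs from the outgroup's state, so for III, IV, VI the derived state is '-', and for the remaining characters it is '+'.
Only Gamma and Zeta show the derived state '+' for I, supporting them as a clade.
II: derived state '+' in Alpha only — an autapomorphy, so it tells us nothing about relationships among taxa.
III (derived state '-') is shared by Alpha, Gamma, and Zeta — a synapomorphy uniting that clade.
IV: derived state '-' in Beta only — an autapomorphy, so it tells us nothing about relationships among taxa.
All ingroup taxa share the derived state '+' for V; it defines the ingroup but does not resolve relationships within it.
Only Alpha, Beta, Gamma, and Zeta show the derived state '-' for VI, supporting them as a clade.
Most parsimonious ingroup topology: ((Beta,((Zeta,Gamma),Alpha)),Delta).
The clade {Alpha, Beta, Gamma, Zeta} is supported by VI: its derived state '-' occurs in exactly those taxa and in no other taxon (including the outgroup).

VI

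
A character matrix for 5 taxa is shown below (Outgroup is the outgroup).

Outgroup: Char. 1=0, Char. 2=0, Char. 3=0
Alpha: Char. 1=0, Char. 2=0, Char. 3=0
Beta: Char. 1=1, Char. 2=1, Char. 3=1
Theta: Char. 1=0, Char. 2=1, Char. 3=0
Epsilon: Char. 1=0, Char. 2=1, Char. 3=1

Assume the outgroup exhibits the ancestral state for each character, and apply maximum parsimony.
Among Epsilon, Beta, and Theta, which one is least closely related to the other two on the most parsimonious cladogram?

The outgroup has state '0' for every character, so '1' is the derived state throughout.
Char. 1 (derived state '1') is unique to Beta (autapomorphy; uninformative for grouping).
Char. 2: derived state '1' in Beta, Epsilon, and Theta only — synapomorphy for {Beta, Epsilon, Theta}.
Char. 3 (derived state '1') is shared by Beta and Epsilon — a synapomorphy uniting that clade.
Most parsimonious ingroup topology: (Alpha,((Beta,Epsilon),Theta)).
Epsilon and Beta share a more recent common ancestor with each other than either does with Theta, so Theta is the least closely related of the three.

Theta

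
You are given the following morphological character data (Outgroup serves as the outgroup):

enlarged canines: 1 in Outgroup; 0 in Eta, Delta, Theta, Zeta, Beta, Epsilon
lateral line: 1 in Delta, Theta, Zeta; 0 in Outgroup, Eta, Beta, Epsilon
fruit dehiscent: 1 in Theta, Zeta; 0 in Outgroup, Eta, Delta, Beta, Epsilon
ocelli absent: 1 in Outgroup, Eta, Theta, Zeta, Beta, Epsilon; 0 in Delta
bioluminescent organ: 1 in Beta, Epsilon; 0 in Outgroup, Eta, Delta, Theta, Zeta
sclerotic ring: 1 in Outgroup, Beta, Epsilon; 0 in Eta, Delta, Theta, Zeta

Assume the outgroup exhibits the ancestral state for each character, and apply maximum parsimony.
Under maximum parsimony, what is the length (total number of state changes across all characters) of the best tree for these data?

Character polarity is set by the outgroup: the derived state is whichever differs from the outgroup's state, so for enlarged canines, ocelli absent, sclerotic ring the derived state is '0', and for the remaining characters it is '1'.
enlarged canines (derived state '0') is shared by all ingroup taxa — unites the whole ingroup.
Only Delta, Theta, and Zeta show the derived state '1' for lateral line, supporting them as a clade.
fruit dehiscent (derived state '1') is shared by Theta and Zeta — a synapomorphy uniting that clade.
ocelli absent: derived state '0' in Delta only — an autapomorphy, so it tells us nothing about relationships among taxa.
Only Beta and Epsilon show the derived state '1' for bioluminescent organ, supporting them as a clade.
Only Delta, Eta, Theta, and Zeta show the derived state '0' for sclerotic ring, supporting them as a clade.
Most parsimonious ingroup topology: ((Eta,(Delta,(Theta,Zeta))),(Beta,Epsilon)).
Changes per character on this tree: enlarged canines: 1; lateral line: 1; fruit dehiscent: 1; ocelli absent: 1; bioluminescent organ: 1; sclerotic ring: 1.
Total = 6.

6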